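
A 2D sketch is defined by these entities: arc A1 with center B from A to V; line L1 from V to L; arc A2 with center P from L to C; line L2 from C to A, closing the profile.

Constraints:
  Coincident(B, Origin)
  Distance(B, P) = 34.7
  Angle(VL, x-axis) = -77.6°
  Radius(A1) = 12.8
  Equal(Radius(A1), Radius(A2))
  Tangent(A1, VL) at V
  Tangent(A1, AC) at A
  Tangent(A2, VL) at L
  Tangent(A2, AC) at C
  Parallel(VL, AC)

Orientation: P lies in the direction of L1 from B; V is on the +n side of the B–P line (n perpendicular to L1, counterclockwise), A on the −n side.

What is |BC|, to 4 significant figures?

36.99

The slot axis is L1's direction at -77.6°, so u = (cos -77.6°, sin -77.6°) = (0.2147, -0.9767) and n = (−sin -77.6°, cos -77.6°) = (0.9767, 0.2147). B is at the origin and P lies 34.7 along u from B, so P = 34.7·u = (7.451, -33.89). Tangency of A1 to both parallel lines with radius 12.8 puts V and A at B ± 12.8·n: V = (12.50, 2.749), A = (-12.50, -2.749). Equal radii place L and C the same way about P: L = P + 12.8·n = (19.95, -31.14), C = P − 12.8·n = (-5.050, -36.64). Then |BC| = |C − B| = 36.99.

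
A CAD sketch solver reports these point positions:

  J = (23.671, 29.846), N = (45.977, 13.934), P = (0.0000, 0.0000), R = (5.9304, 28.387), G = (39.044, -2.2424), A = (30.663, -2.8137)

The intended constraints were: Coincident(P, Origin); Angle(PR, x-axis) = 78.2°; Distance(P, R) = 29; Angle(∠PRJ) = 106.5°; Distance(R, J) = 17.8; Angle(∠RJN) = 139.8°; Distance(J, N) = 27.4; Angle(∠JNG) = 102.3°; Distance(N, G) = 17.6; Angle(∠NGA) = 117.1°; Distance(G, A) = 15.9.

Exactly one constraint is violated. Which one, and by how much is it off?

Distance(G, A) = 15.9 — off by 7.50.

P = (0.00, 0.00) ✓; PR at 78.20° ✓; |PR| = 29.00 ✓; ∠PRJ = 106.5° ✓; |RJ| = 17.80 ✓; ∠RJN = 139.8° ✓; |JN| = 27.40 ✓; ∠JNG = 102.3° ✓; |NG| = 17.60 ✓; ∠NGA = 117.1° ✓; |GA| = 8.400 ✗.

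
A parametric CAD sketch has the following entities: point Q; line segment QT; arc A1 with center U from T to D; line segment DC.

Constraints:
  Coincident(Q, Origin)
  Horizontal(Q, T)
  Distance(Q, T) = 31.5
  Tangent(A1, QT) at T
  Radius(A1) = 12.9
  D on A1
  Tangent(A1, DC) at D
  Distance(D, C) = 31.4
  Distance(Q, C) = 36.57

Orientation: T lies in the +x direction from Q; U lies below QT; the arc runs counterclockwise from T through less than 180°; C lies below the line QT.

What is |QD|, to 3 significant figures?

21.2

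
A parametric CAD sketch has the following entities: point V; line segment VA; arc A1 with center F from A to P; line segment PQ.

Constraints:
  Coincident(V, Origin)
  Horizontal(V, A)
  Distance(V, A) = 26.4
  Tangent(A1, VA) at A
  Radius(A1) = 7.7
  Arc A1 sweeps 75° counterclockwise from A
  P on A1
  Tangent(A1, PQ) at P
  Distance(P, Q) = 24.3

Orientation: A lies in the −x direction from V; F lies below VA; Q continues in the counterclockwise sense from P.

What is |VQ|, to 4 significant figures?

49.61

V is at the origin; V and A share the same y with |VA| = 26.4 and A on the −x side, so A = (-26.40, 0.000). A1 meets VA tangentially, so FA is at right angles to VA, so F = A + (0, -7.7) = (-26.40, -7.700). On A1, A sits at bearing 90° from F; a 75° counterclockwise sweep puts P at bearing 165°, so P = F + 7.7·(cos 165°, sin 165°) = (-33.84, -5.707). Since A1 is tangent to PQ there, FP ⟂ PQ, so PQ runs along (−sin 165°, cos 165°); with |PQ| = 24.3, Q = (-40.13, -29.18). Then |VQ| = |Q − V| = 49.61.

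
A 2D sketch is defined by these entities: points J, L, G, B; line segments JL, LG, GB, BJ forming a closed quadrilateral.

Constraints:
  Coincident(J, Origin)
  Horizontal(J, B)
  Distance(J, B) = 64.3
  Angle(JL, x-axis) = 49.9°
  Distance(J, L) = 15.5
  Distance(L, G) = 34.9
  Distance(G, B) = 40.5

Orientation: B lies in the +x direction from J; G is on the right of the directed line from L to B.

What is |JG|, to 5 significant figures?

33.320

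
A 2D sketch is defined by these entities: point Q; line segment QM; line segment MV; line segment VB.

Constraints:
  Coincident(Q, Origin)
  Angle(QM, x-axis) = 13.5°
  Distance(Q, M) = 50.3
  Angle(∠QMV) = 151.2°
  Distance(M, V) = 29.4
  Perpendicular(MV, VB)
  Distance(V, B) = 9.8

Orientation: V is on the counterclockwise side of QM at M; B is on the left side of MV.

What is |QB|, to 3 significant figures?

74.9

Q is at the origin; QM runs at 13.5° with length 50.3, so M = 50.3·(cos 13.5°, sin 13.5°) = (48.9, 11.7). ∠QMV = 151.2°, so MV runs at 13.5° + (180° − 151.2°) = 42.3° from the x-axis; with |MV| = 29.4, V = M + 29.4·(cos 42.3°, sin 42.3°) = (70.7, 31.5). MV is perpendicular to VB; with |VB| = 9.8 on the left of MV, B = V + 9.8·(-0.673, 0.740) = (64.1, 38.8). Then |QB| = |B − Q| = 74.9.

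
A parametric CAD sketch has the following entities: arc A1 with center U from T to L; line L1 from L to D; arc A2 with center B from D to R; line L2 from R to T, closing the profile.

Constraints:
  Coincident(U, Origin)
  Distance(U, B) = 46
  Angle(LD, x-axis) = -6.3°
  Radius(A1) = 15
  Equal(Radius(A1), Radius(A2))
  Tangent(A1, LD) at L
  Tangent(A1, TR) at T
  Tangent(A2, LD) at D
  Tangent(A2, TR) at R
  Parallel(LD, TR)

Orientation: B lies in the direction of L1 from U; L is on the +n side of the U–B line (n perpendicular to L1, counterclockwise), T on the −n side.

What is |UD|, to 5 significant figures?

48.384

Tangency of A1 to both parallel lines with radius 15.0 puts L and T at U ± 15.0·n: L = (1.6460, 14.909), T = (-1.6460, -14.909). Equal radii place D and R the same way about B: D = B + 15.0·n = (47.368, 9.8616), R = B − 15.0·n = (44.076, -19.957). Then |UD| = |D − U| = 48.384.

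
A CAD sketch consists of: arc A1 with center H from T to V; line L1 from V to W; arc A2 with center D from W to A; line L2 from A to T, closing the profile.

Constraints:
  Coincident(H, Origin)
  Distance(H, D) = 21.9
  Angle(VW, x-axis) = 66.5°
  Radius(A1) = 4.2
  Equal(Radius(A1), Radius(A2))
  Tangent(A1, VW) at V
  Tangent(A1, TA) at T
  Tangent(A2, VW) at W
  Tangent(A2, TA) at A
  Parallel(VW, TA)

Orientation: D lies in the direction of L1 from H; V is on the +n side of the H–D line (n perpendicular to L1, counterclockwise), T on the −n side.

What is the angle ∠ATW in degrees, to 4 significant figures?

20.98°

The slot axis is L1's direction at 66.5°, so u = (cos 66.5°, sin 66.5°) = (0.3987, 0.9171) and n = (−sin 66.5°, cos 66.5°) = (-0.9171, 0.3987). H is at the origin and D lies 21.9 along u from H, so D = 21.9·u = (8.733, 20.08). Tangency of A1 to both parallel lines with radius 4.2 puts V and T at H ± 4.2·n: V = (-3.852, 1.675), T = (3.852, -1.675). Equal radii place W and A the same way about D: W = D + 4.2·n = (4.881, 21.76), A = D − 4.2·n = (12.58, 18.41). Then cos ∠ATW = TA·TW / (|TA||TW|), giving 20.98°.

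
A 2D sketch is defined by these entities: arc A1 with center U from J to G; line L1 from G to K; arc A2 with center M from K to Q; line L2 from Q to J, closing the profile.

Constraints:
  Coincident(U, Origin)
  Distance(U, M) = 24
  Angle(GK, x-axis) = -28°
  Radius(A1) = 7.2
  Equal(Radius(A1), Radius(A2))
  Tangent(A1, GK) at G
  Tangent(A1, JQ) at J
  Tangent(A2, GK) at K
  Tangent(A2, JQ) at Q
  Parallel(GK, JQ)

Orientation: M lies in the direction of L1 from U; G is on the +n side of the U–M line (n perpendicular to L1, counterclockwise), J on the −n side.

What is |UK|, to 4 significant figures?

25.06

The slot axis is L1's direction at -28.0°, so u = (cos -28.0°, sin -28.0°) = (0.8829, -0.4695) and n = (−sin -28.0°, cos -28.0°) = (0.4695, 0.8829). U is at the origin and M lies 24.0 along u from U, so M = 24.0·u = (21.19, -11.27). Tangency of A1 to both parallel lines with radius 7.2 puts G and J at U ± 7.2·n: G = (3.380, 6.357), J = (-3.380, -6.357). Equal radii place K and Q the same way about M: K = M + 7.2·n = (24.57, -4.910), Q = M − 7.2·n = (17.81, -17.62). Then |UK| = |K − U| = 25.06.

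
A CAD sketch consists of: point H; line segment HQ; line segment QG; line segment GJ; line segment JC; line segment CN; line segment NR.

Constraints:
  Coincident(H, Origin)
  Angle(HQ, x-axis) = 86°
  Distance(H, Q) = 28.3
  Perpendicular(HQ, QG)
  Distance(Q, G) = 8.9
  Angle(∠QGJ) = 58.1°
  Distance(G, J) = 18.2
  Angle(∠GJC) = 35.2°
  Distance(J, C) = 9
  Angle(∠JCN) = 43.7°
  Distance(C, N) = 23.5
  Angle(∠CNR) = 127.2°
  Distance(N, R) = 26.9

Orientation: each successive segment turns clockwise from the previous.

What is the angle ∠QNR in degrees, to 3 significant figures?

139°

H is at the origin; HQ runs at 86.0° with length 28.3, so Q = (1.97, 28.2). The perpendicularity gives QG at right angles to HQ, so QG runs at -4.00°; with |QG| = 8.9, G = (10.9, 27.6). ∠QGJ = 58.1° gives GJ at -126° from the x-axis; with |GJ| = 18.2, J = (0.180, 12.9). ∠GJC = 35.2° gives JC at 89.3° from the x-axis; with |JC| = 9.0, C = (0.290, 21.9). ∠JCN = 43.7° gives CN at -47.0° from the x-axis; with |CN| = 23.5, N = (16.3, 4.68). ∠CNR = 127.2° gives NR at -99.8° from the x-axis; with |NR| = 26.9, R = (11.7, -21.8). Then cos ∠QNR = NQ·NR / (|NQ||NR|), giving 139°.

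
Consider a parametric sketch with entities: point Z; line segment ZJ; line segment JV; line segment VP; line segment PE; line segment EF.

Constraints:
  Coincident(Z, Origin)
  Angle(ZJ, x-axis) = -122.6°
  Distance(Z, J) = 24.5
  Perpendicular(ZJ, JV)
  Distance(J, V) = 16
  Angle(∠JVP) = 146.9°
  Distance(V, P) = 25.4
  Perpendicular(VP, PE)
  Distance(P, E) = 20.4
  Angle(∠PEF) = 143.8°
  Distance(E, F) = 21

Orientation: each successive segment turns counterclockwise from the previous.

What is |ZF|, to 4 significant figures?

15.33

Z is at the origin; ZJ runs at -122.6° with length 24.5, so J = (-13.20, -20.64). The perpendicularity gives JV at right angles to ZJ, so JV runs at -32.60°; with |JV| = 16.0, V = (0.2794, -29.26). ∠JVP = 146.9° gives VP at 0.5000° from the x-axis; with |VP| = 25.4, P = (25.68, -29.04). VP is perpendicular to PE, so PE runs at 90.50°; with |PE| = 20.4, E = (25.50, -8.640). ∠PEF = 143.8° gives EF at 126.7° from the x-axis; with |EF| = 21.0, F = (12.95, 8.198). Then |ZF| = |F − Z| = 15.33.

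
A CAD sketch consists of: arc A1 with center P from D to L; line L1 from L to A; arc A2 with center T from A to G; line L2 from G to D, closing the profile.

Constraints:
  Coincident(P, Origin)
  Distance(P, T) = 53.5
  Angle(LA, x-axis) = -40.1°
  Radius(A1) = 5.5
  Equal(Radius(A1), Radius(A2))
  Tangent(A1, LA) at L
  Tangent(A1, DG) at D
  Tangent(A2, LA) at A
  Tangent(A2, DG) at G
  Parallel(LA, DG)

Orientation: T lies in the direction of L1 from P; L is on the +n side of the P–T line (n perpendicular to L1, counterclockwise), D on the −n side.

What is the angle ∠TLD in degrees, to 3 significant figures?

84.1°

P is at the origin and T lies 53.5 along u from P, so T = 53.5·u = (40.9, -34.5). Tangency of A1 to both parallel lines with radius 5.5 puts L and D at P ± 5.5·n: L = (3.54, 4.21), D = (-3.54, -4.21). Then cos ∠TLD = LT·LD / (|LT||LD|), giving 84.1°.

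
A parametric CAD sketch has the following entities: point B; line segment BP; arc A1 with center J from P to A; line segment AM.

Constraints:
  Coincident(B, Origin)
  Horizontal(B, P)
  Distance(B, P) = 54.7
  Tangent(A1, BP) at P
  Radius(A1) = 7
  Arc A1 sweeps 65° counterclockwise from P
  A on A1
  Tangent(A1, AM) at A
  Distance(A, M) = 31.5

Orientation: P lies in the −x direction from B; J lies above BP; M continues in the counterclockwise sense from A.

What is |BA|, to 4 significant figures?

48.52

A1 meets BP tangentially, so JP is at right angles to BP, so J = P + (0, 7) = (-54.70, 7.000). On A1, P sits at bearing -90° from J; a 65° counterclockwise sweep puts A at bearing -25°, so A = J + 7.0·(cos -25°, sin -25°) = (-48.36, 4.042). Then |BA| = |A − B| = 48.52.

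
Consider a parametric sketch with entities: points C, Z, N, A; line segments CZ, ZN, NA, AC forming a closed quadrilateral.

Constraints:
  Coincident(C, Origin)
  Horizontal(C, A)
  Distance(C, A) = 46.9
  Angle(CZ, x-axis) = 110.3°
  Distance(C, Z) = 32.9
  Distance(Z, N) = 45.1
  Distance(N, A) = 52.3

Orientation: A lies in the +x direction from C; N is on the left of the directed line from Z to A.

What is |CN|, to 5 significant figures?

57.634

Checks: |ZN| = 45.10 ✓; |NA| = 52.30 ✓.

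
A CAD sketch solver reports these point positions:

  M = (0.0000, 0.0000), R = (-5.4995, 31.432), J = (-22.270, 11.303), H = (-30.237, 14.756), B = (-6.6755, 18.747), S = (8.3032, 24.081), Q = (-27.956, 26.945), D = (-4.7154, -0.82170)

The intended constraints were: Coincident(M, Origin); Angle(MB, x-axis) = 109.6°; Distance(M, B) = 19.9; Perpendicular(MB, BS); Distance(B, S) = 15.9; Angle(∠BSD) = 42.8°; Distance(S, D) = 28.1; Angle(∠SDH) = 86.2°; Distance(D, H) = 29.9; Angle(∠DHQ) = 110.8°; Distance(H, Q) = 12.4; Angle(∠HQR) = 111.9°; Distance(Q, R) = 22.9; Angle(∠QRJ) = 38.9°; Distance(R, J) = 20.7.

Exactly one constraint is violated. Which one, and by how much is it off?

Distance(R, J) = 20.7 — off by 5.50.

M = (0.00, 0.00) ✓; MB at 109.6° ✓; |MB| = 19.90 ✓; ∠(MB, BS) = 90.00° ✓; |BS| = 15.90 ✓; ∠BSD = 42.80° ✓; |SD| = 28.10 ✓; ∠SDH = 86.20° ✓; |DH| = 29.90 ✓; ∠DHQ = 110.8° ✓; |HQ| = 12.40 ✓; ∠HQR = 111.9° ✓; |QR| = 22.90 ✓; ∠QRJ = 38.90° ✓; |RJ| = 26.20 ✗.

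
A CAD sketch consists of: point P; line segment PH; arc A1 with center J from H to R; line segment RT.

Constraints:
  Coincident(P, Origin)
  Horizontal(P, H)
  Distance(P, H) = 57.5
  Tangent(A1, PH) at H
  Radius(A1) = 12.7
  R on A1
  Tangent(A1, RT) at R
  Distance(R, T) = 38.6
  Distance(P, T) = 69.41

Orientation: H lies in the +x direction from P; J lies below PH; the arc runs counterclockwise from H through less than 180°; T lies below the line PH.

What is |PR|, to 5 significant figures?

46.706

Checks: ∠(JH, HP) = 90.00° ✓; |JH| = 12.70 ✓; |JR| = 12.70 ✓; ∠(JR, RT) = 90.00° ✓; |RT| = 38.60 ✓; |PT| = 69.41 ✓.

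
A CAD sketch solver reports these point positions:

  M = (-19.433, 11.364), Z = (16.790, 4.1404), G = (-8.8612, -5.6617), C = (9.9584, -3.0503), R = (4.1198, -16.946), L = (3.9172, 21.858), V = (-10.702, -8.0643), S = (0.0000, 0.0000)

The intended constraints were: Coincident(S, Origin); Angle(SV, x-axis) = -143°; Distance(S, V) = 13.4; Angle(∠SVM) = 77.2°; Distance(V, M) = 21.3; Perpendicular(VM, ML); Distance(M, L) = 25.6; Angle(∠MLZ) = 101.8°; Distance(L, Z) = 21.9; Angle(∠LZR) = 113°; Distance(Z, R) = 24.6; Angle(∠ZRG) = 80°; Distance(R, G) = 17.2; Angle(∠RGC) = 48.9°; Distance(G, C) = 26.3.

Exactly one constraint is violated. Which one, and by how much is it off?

Distance(G, C) = 26.3 — off by 7.30.

S = (0.00, 0.00) ✓; SV at -143.0° ✓; |SV| = 13.40 ✓; ∠SVM = 77.20° ✓; |VM| = 21.30 ✓; ∠(VM, ML) = 90.00° ✓; |ML| = 25.60 ✓; ∠MLZ = 101.8° ✓; |LZ| = 21.90 ✓; ∠LZR = 113.0° ✓; |ZR| = 24.60 ✓; ∠ZRG = 80.00° ✓; |RG| = 17.20 ✓; ∠RGC = 48.90° ✓; |GC| = 19.00 ✗.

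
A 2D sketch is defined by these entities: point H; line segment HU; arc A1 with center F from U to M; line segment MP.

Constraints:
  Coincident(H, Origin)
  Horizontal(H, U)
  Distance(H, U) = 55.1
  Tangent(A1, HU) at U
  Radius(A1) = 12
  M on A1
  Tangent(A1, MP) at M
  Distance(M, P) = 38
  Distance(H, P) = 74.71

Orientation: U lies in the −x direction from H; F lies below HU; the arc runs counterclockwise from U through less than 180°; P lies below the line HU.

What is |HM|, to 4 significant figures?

68.32

Checks: |FM| = 12.00 ✓; ∠(FM, MP) = 90.00° ✓; |MP| = 38.00 ✓; |HP| = 74.71 ✓.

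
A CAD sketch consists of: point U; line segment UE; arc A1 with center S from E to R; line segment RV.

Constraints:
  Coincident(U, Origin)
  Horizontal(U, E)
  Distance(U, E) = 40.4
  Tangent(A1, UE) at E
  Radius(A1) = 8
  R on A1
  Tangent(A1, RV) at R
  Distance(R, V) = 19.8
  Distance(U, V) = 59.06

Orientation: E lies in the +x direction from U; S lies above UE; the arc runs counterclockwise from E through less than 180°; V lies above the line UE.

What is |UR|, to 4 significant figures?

48.43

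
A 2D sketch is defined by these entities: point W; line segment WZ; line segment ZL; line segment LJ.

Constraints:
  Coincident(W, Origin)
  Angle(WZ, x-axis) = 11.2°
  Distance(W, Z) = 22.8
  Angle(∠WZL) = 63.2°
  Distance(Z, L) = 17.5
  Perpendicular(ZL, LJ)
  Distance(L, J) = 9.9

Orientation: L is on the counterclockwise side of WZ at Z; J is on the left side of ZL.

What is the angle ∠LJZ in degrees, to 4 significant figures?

60.50°

∠WZL = 63.2°, so ZL runs at 11.2° + (180° − 63.2°) = 128.0° from the x-axis; with |ZL| = 17.5, L = Z + 17.5·(cos 128.0°, sin 128.0°) = (11.59, 18.22). ZL is perpendicular to LJ; with |LJ| = 9.9 on the left of ZL, J = L + 9.9·(-0.7880, -0.6157) = (3.790, 12.12). Then cos ∠LJZ = JL·JZ / (|JL||JZ|), giving 60.50°.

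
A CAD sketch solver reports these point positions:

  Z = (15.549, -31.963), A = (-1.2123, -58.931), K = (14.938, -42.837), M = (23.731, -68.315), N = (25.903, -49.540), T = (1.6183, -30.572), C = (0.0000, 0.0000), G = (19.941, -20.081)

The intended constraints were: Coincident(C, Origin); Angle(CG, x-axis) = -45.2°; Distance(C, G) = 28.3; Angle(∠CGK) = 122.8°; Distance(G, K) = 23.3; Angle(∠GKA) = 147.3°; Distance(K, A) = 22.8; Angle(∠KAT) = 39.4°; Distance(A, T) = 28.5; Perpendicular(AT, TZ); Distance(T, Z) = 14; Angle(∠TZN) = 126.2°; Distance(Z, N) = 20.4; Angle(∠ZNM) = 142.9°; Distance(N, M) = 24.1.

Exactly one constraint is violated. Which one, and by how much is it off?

Distance(N, M) = 24.1 — off by 5.20.

C = (0.00, 0.00) ✓; CG at -45.20° ✓; |CG| = 28.30 ✓; ∠CGK = 122.8° ✓; |GK| = 23.30 ✓; ∠GKA = 147.3° ✓; |KA| = 22.80 ✓; ∠KAT = 39.40° ✓; |AT| = 28.50 ✓; ∠(AT, TZ) = 90.00° ✓; |TZ| = 14.00 ✓; ∠TZN = 126.2° ✓; |ZN| = 20.40 ✓; ∠ZNM = 142.9° ✓; |NM| = 18.90 ✗.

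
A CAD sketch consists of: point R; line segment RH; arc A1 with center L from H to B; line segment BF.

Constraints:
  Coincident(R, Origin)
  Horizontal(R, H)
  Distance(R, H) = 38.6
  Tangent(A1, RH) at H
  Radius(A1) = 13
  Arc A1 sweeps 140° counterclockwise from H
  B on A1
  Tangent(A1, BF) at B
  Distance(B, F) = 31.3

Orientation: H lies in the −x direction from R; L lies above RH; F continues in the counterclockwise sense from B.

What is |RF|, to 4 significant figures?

69.25

On A1, H sits at bearing -90° from L; a 140° counterclockwise sweep puts B at bearing 50°, so B = L + 13.0·(cos 50°, sin 50°) = (-30.24, 22.96). Tangency of A1 to BF means the radius LB is perpendicular to BF, so BF runs along (−sin 50°, cos 50°); with |BF| = 31.3, F = (-54.22, 43.08). Then |RF| = |F − R| = 69.25.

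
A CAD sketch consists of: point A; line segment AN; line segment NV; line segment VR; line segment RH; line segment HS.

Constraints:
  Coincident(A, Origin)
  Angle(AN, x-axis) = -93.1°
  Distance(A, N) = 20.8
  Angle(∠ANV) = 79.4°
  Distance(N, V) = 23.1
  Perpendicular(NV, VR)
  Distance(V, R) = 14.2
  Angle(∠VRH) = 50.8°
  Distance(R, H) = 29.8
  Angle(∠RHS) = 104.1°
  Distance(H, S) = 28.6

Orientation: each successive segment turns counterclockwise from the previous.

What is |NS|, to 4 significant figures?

32.86

A is at the origin; AN runs at -93.1° with length 20.8, so N = (-1.125, -20.77). ∠ANV = 79.4° gives NV at 7.500° from the x-axis; with |NV| = 23.1, V = (21.78, -17.75). The perpendicularity gives VR at right angles to NV, so VR runs at 97.50°; with |VR| = 14.2, R = (19.92, -3.676). ∠VRH = 50.8° gives RH at -133.3° from the x-axis; with |RH| = 29.8, H = (-0.5133, -25.36). ∠RHS = 104.1° gives HS at -57.40° from the x-axis; with |HS| = 28.6, S = (14.90, -49.46). Then |NS| = |S − N| = 32.86.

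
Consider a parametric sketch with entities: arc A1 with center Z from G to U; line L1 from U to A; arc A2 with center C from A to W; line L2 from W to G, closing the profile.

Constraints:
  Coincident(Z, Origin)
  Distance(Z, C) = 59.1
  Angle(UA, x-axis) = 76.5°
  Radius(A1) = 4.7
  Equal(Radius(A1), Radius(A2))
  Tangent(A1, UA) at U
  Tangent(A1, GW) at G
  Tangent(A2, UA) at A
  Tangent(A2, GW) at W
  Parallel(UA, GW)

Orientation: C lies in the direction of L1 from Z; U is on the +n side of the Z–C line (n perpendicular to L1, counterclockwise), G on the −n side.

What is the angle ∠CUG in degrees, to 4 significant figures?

85.45°

The slot axis is L1's direction at 76.5°, so u = (cos 76.5°, sin 76.5°) = (0.2334, 0.9724) and n = (−sin 76.5°, cos 76.5°) = (-0.9724, 0.2334). Z is at the origin and C lies 59.1 along u from Z, so C = 59.1·u = (13.80, 57.47). Tangency of A1 to both parallel lines with radius 4.7 puts U and G at Z ± 4.7·n: U = (-4.570, 1.097), G = (4.570, -1.097). Then cos ∠CUG = UC·UG / (|UC||UG|), giving 85.45°.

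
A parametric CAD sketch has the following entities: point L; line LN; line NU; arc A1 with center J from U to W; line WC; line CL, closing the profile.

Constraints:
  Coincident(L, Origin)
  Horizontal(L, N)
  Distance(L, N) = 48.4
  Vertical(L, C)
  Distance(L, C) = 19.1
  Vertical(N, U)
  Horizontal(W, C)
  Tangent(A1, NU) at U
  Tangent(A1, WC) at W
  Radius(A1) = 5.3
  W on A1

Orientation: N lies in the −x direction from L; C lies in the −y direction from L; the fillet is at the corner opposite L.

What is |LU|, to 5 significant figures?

50.329

The virtual corner opposite L is at (-48.400, -19.100). A1 meets NU tangentially, so JU is at right angles to NU and since A1 is tangent to WC there, JW ⟂ WC, with radius 5.3, so the center J sits 5.3 in from both sides at J = (-43.100, -13.800). That places the tangent points at U = (-48.400, -13.800) on NU and W = (-43.100, -19.100) on WC. Then |LU| = |U − L| = 50.329.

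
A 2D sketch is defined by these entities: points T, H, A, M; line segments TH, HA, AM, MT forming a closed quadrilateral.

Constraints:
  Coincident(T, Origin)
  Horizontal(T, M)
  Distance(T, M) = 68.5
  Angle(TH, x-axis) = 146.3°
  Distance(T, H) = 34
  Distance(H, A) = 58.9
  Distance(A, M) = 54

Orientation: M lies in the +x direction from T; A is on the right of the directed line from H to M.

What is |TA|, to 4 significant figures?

25.22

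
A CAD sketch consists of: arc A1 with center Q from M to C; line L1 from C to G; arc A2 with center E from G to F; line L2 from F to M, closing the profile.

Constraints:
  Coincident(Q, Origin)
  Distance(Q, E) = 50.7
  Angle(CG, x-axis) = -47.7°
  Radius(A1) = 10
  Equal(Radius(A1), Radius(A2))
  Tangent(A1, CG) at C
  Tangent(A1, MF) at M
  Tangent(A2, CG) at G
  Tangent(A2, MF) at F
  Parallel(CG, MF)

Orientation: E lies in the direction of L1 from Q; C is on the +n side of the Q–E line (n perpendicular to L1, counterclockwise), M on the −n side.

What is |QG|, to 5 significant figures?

51.677

The slot axis is L1's direction at -47.7°, so u = (cos -47.7°, sin -47.7°) = (0.67301, -0.73963) and n = (−sin -47.7°, cos -47.7°) = (0.73963, 0.67301). Q is at the origin and E lies 50.7 along u from Q, so E = 50.7·u = (34.122, -37.499). Tangency of A1 to both parallel lines with radius 10.0 puts C and M at Q ± 10.0·n: C = (7.3963, 6.7301), M = (-7.3963, -6.7301). Equal radii place G and F the same way about E: G = E + 10.0·n = (41.518, -30.769), F = E − 10.0·n = (26.725, -44.229). Then |QG| = |G − Q| = 51.677.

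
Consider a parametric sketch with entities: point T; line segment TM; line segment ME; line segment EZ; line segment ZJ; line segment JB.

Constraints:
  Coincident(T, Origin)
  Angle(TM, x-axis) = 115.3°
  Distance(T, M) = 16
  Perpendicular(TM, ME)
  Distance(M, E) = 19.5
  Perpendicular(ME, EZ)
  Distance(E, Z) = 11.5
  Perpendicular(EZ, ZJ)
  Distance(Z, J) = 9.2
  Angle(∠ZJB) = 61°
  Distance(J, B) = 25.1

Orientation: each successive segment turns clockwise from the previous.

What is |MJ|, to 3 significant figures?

15.4

ME ⟂ EZ, so EZ runs at -64.7°; with |EZ| = 11.5, Z = (15.7, 12.4). EZ is perpendicular to ZJ, so ZJ runs at -155°; with |ZJ| = 9.2, J = (7.39, 8.47). Then |MJ| = |J − M| = 15.4.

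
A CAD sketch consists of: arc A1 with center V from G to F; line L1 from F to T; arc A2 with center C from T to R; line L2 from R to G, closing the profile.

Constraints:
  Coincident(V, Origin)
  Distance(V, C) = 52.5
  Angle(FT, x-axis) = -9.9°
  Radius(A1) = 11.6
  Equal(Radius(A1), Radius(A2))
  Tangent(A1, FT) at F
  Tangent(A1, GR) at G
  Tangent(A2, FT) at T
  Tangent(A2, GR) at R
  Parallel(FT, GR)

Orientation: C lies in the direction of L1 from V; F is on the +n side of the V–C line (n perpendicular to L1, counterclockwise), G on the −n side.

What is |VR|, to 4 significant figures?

53.77

Tangency of A1 to both parallel lines with radius 11.6 puts F and G at V ± 11.6·n: F = (1.994, 11.43), G = (-1.994, -11.43). Equal radii place T and R the same way about C: T = C + 11.6·n = (53.71, 2.401), R = C − 11.6·n = (49.72, -20.45). Then |VR| = |R − V| = 53.77.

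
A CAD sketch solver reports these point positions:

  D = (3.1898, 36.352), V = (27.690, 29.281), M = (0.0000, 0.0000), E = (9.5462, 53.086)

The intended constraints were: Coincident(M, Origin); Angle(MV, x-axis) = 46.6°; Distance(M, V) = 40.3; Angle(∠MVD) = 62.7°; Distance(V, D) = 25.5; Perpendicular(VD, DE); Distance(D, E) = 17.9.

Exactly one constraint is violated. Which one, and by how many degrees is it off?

Perpendicular(VD, DE) — off by 4.70°.

M = (0.00, 0.00) ✓; MV at 46.60° ✓; |MV| = 40.30 ✓; ∠MVD = 62.70° ✓; |VD| = 25.50 ✓; ∠(VD, DE) = 94.70° ✗; |DE| = 17.90 ✓.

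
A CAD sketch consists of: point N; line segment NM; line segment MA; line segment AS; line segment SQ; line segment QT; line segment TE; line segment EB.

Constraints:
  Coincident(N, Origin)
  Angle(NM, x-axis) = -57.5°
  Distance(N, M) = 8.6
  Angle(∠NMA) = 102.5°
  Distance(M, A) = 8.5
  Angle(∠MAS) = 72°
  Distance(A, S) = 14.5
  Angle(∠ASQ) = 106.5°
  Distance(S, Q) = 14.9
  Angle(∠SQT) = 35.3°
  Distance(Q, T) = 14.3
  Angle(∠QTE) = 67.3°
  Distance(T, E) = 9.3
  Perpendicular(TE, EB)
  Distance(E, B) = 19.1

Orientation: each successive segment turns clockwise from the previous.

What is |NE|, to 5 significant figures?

7.7357

N is at the origin; NM runs at -57.5° with length 8.6, so M = (4.6208, -7.2532). ∠NMA = 102.5° gives MA at -135.00° from the x-axis; with |MA| = 8.5, A = (-1.3896, -13.264). ∠MAS = 72.0° gives AS at 117.00° from the x-axis; with |AS| = 14.5, S = (-7.9725, -0.34398). ∠ASQ = 106.5° gives SQ at 43.500° from the x-axis; with |SQ| = 14.9, Q = (2.8356, 9.9125). ∠SQT = 35.3° gives QT at -101.20° from the x-axis; with |QT| = 14.3, T = (0.058034, -4.1152). ∠QTE = 67.3° gives TE at 146.10° from the x-axis; with |TE| = 9.3, E = (-7.6611, 1.0719). Then |NE| = |E − N| = 7.7357.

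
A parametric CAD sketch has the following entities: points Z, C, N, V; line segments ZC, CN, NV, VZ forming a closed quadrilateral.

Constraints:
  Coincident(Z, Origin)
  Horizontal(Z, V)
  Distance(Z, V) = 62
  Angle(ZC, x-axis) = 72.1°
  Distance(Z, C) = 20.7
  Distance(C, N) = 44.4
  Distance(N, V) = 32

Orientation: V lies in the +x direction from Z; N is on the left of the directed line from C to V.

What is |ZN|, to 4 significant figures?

57.78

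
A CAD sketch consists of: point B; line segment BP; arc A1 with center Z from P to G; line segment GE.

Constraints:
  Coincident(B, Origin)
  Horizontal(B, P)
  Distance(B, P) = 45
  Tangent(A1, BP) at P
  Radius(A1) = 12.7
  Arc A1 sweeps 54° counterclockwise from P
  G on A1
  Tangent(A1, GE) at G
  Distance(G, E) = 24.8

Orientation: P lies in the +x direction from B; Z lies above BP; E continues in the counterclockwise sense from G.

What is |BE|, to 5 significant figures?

74.292

B is at the origin; BP is horizontal with |BP| = 45.0 and P on the +x side, so P = (45.000, 0.0000). The tangent condition forces ZP to be normal to BP, so Z = P + (0, 12.7) = (45.000, 12.700). On A1, P sits at bearing -90° from Z; a 54° counterclockwise sweep puts G at bearing -36°, so G = Z + 12.7·(cos -36°, sin -36°) = (55.275, 5.2351). Since A1 is tangent to GE there, ZG ⟂ GE, so GE runs along (−sin -36°, cos -36°); with |GE| = 24.8, E = (69.852, 25.299). Then |BE| = |E − B| = 74.292.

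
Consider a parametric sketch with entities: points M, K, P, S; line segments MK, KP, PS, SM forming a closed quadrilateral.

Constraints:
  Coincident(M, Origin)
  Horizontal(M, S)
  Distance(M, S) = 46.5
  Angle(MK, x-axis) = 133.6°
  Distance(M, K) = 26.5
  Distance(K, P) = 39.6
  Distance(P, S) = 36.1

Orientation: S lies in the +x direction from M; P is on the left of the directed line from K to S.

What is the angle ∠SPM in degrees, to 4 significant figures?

84.68°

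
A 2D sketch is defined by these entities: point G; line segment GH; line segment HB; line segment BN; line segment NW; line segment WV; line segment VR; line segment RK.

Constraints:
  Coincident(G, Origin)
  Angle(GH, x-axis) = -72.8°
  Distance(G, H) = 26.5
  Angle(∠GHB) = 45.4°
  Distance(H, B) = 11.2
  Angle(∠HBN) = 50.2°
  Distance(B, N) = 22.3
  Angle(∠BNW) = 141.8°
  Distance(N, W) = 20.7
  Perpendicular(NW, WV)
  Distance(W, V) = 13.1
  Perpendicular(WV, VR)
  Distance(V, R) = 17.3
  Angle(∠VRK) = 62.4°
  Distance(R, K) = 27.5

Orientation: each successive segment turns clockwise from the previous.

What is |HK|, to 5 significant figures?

35.580

WV is perpendicular to VR, so VR runs at 164.60°; with |VR| = 17.3, R = (18.249, -25.052). ∠VRK = 62.4° gives RK at 47.000° from the x-axis; with |RK| = 27.5, K = (37.004, -4.9394). Then |HK| = |K − H| = 35.580.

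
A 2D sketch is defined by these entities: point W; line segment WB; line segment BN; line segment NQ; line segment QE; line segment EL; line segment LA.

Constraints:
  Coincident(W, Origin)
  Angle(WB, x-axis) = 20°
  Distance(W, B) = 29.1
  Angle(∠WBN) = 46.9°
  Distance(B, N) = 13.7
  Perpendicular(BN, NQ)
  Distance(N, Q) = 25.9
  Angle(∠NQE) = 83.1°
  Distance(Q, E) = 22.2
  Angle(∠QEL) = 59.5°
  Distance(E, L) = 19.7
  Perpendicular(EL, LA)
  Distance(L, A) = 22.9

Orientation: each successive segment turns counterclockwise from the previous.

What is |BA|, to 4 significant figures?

30.63

W is at the origin; WB runs at 20.0° with length 29.1, so B = (27.35, 9.953). ∠WBN = 46.9° gives BN at 153.1° from the x-axis; with |BN| = 13.7, N = (15.13, 16.15). BN is perpendicular to NQ, so NQ runs at -116.9°; with |NQ| = 25.9, Q = (3.409, -6.946). ∠NQE = 83.1° gives QE at -20.00° from the x-axis; with |QE| = 22.2, E = (24.27, -14.54). ∠QEL = 59.5° gives EL at 100.5° from the x-axis; with |EL| = 19.7, L = (20.68, 4.831). EL is perpendicular to LA, so LA runs at -169.5°; with |LA| = 22.9, A = (-1.836, 0.6577). Then |BA| = |A − B| = 30.63.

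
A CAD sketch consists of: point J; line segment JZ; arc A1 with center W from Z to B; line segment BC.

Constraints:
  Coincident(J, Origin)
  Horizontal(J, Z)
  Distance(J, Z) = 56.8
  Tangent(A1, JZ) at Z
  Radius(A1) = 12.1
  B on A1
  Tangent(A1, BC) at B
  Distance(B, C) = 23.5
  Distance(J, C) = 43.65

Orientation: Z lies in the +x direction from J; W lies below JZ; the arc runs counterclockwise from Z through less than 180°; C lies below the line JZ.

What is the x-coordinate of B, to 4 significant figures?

46.28

Checks: J = (0.00, 0.00) ✓; |WB| = 12.10 ✓; ∠(WB, BC) = 90.00° ✓; |BC| = 23.50 ✓; |JC| = 43.65 ✓.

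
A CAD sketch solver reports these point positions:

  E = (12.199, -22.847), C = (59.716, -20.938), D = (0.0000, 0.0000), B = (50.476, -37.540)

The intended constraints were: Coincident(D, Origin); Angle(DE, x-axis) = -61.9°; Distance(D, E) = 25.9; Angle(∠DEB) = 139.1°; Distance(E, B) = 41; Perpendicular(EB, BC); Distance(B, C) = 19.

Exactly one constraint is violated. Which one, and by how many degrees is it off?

Perpendicular(EB, BC) — off by 8.10°.

D = (0.00, 0.00) ✓; DE at -61.90° ✓; |DE| = 25.90 ✓; ∠DEB = 139.1° ✓; |EB| = 41.00 ✓; ∠(EB, BC) = 81.90° ✗; |BC| = 19.00 ✓.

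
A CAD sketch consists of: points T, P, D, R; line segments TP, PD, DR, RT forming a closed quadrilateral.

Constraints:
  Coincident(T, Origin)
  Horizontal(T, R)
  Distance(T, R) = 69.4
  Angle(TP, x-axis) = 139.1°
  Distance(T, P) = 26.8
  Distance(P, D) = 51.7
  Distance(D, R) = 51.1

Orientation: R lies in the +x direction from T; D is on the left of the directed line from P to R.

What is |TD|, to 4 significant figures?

43.35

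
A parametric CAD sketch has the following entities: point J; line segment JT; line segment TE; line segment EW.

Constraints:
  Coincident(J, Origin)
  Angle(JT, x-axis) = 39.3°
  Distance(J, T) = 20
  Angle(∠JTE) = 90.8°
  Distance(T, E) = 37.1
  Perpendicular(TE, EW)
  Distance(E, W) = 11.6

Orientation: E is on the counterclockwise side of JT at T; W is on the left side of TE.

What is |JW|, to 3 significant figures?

38.3

∠JTE = 90.8°, so TE runs at 39.3° + (180° − 90.8°) = 128° from the x-axis; with |TE| = 37.1, E = T + 37.1·(cos 128°, sin 128°) = (-7.62, 41.7). The perpendicularity gives EW at right angles to TE; with |EW| = 11.6 on the left of TE, W = E + 11.6·(-0.783, -0.623) = (-16.7, 34.5). Then |JW| = |W − J| = 38.3.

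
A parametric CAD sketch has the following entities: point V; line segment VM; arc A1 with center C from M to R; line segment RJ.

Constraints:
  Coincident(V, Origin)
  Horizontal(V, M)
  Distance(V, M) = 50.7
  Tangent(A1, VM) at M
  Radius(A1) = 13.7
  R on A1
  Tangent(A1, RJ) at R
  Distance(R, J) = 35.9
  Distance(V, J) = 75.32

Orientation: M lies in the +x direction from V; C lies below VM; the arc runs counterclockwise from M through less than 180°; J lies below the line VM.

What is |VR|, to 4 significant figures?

43.27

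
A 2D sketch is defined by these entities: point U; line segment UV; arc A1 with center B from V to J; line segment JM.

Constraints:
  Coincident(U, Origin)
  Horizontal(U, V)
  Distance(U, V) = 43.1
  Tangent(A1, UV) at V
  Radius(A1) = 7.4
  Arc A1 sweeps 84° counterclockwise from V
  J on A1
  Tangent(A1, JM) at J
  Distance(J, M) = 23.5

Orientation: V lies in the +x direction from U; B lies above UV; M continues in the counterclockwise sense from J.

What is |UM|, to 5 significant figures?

60.827

On A1, V sits at bearing -90° from B; an 84° counterclockwise sweep puts J at bearing -6°, so J = B + 7.4·(cos -6°, sin -6°) = (50.459, 6.6265). Tangency of A1 to JM means the radius BJ is perpendicular to JM, so JM runs along (−sin -6°, cos -6°); with |JM| = 23.5, M = (52.916, 29.998). Then |UM| = |M − U| = 60.827.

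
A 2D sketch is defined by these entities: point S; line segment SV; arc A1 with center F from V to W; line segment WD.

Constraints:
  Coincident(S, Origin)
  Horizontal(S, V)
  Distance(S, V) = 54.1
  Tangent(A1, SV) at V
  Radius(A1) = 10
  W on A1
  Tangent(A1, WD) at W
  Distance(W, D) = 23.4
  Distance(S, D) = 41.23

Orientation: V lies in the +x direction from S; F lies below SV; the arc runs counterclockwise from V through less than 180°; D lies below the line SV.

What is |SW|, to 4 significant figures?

45.87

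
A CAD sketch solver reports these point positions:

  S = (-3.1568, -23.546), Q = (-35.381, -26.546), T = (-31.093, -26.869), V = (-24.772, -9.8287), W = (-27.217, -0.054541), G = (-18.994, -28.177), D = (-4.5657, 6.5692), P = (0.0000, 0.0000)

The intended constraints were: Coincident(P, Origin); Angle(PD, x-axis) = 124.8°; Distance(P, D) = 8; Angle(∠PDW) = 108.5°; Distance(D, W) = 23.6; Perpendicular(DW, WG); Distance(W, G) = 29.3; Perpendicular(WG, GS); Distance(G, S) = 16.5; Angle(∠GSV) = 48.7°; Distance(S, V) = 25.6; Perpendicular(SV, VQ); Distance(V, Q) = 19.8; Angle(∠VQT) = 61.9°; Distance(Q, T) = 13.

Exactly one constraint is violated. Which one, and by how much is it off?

Distance(Q, T) = 13 — off by 8.70.

P = (0.00, 0.00) ✓; PD at 124.8° ✓; |PD| = 8.000 ✓; ∠PDW = 108.5° ✓; |DW| = 23.60 ✓; ∠(DW, WG) = 90.00° ✓; |WG| = 29.30 ✓; ∠(WG, GS) = 90.00° ✓; |GS| = 16.50 ✓; ∠GSV = 48.70° ✓; |SV| = 25.60 ✓; ∠(SV, VQ) = 90.00° ✓; |VQ| = 19.80 ✓; ∠VQT = 61.91° ✓; |QT| = 4.300 ✗.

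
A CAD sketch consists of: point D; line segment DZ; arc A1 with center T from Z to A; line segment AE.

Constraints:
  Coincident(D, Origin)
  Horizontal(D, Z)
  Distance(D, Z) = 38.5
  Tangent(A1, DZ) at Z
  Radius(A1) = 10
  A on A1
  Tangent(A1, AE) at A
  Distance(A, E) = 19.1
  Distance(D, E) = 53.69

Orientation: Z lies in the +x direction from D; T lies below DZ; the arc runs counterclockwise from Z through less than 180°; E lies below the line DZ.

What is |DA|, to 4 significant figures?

35.31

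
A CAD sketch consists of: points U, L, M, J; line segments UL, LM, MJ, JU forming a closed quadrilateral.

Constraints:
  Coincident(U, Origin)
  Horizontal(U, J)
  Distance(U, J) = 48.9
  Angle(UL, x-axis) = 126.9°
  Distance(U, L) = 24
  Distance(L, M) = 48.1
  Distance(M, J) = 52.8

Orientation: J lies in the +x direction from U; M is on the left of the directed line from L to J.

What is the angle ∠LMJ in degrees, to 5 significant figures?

81.795°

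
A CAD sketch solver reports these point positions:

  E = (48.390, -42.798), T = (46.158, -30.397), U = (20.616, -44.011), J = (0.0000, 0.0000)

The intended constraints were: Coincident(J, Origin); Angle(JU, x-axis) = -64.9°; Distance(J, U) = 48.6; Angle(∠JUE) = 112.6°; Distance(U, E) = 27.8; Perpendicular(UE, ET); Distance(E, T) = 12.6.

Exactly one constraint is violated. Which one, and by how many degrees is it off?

Perpendicular(UE, ET) — off by 7.70°.

J = (0.00, 0.00) ✓; JU at -64.90° ✓; |JU| = 48.60 ✓; ∠JUE = 112.6° ✓; |UE| = 27.80 ✓; ∠(UE, ET) = 97.70° ✗; |ET| = 12.60 ✓.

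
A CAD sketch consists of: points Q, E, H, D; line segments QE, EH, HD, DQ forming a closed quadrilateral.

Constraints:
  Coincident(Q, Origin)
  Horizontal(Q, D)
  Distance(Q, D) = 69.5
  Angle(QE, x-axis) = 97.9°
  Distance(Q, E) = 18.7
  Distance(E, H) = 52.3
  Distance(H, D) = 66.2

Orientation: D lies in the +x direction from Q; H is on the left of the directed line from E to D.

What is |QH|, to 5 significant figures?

65.431

Q is at the origin; QD is horizontal with |QD| = 69.5 and D in +x, so D = (69.5, 0). QE runs at 97.9° with |QE| = 18.7, so E = (-2.5702, 18.523). H is determined by |EH| = 52.3 and |HD| = 66.2 together: it lies at the intersection of circle(E, 52.3) and circle(D, 66.2). With |ED| = 74.412, the foot of the radical line on ED is 26.138 from E and the perpendicular offset is √(52.3² − 26.138²) = 45.300. Taking the left-of-ED solution: H = (34.021, 55.890).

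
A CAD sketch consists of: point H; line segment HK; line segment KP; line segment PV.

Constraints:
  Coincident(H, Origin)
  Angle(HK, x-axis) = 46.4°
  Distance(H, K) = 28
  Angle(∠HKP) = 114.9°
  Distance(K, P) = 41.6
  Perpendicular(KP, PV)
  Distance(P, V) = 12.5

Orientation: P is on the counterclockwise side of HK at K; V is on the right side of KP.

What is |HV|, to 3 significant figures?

65.5

H is at the origin; HK runs at 46.4° with length 28.0, so K = 28.0·(cos 46.4°, sin 46.4°) = (19.3, 20.3). ∠HKP = 114.9°, so KP runs at 46.4° + (180° − 114.9°) = 112° from the x-axis; with |KP| = 41.6, P = K + 41.6·(cos 112°, sin 112°) = (4.06, 59.0). KP is perpendicular to PV; with |PV| = 12.5 on the right of KP, V = P + 12.5·(0.930, 0.367) = (15.7, 63.6). Then |HV| = |V − H| = 65.5.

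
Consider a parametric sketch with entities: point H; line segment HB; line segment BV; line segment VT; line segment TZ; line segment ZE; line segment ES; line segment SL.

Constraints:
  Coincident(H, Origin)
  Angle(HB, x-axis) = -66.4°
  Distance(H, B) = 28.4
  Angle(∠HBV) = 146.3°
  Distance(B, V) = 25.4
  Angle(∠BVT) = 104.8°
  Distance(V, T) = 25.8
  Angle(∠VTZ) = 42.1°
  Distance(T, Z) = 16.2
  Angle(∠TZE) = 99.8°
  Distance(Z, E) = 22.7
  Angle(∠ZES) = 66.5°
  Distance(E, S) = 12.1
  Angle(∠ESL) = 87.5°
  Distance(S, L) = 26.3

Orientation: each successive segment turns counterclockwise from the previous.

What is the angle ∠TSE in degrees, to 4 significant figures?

126.8°

∠TZE = 99.8° gives ZE at -99.40° from the x-axis; with |ZE| = 22.7, E = (31.86, -44.82). ∠ZES = 66.5° gives ES at 14.10° from the x-axis; with |ES| = 12.1, S = (43.59, -41.88). Then cos ∠TSE = ST·SE / (|ST||SE|), giving 126.8°.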